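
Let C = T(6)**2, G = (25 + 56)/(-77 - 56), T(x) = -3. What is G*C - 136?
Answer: -18817/133 ≈ -141.48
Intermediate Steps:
G = -81/133 (G = 81/(-133) = 81*(-1/133) = -81/133 ≈ -0.60902)
C = 9 (C = (-3)**2 = 9)
G*C - 136 = -81/133*9 - 136 = -729/133 - 136 = -18817/133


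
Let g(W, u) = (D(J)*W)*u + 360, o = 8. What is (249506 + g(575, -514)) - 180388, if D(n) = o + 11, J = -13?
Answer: -5545972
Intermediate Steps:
D(n) = 19 (D(n) = 8 + 11 = 19)
g(W, u) = 360 + 19*W*u (g(W, u) = (19*W)*u + 360 = 19*W*u + 360 = 360 + 19*W*u)
(249506 + g(575, -514)) - 180388 = (249506 + (360 + 19*575*(-514))) - 180388 = (249506 + (360 - 5615450)) - 180388 = (249506 - 5615090) - 180388 = -5365584 - 180388 = -5545972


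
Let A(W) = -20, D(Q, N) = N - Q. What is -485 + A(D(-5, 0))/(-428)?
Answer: -51890/107 ≈ -484.95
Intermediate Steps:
-485 + A(D(-5, 0))/(-428) = -485 - 20/(-428) = -485 - 20*(-1/428) = -485 + 5/107 = -51890/107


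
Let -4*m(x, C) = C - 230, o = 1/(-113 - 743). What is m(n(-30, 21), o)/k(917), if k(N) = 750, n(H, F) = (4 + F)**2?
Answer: 65627/856000 ≈ 0.076667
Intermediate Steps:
o = -1/856 (o = 1/(-856) = -1/856 ≈ -0.0011682)
m(x, C) = 115/2 - C/4 (m(x, C) = -(C - 230)/4 = -(-230 + C)/4 = 115/2 - C/4)
m(n(-30, 21), o)/k(917) = (115/2 - 1/4*(-1/856))/750 = (115/2 + 1/3424)*(1/750) = (196881/3424)*(1/750) = 65627/856000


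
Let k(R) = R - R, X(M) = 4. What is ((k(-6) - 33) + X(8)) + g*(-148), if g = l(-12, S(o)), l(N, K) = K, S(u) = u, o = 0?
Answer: -29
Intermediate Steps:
g = 0
k(R) = 0
((k(-6) - 33) + X(8)) + g*(-148) = ((0 - 33) + 4) + 0*(-148) = (-33 + 4) + 0 = -29 + 0 = -29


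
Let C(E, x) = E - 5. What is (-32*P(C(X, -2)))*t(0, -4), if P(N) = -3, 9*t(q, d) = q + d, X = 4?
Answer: -128/3 ≈ -42.667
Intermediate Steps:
C(E, x) = -5 + E
t(q, d) = d/9 + q/9 (t(q, d) = (q + d)/9 = (d + q)/9 = d/9 + q/9)
(-32*P(C(X, -2)))*t(0, -4) = (-32*(-3))*((⅑)*(-4) + (⅑)*0) = 96*(-4/9 + 0) = 96*(-4/9) = -128/3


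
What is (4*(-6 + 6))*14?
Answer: 0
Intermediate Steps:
(4*(-6 + 6))*14 = (4*0)*14 = 0*14 = 0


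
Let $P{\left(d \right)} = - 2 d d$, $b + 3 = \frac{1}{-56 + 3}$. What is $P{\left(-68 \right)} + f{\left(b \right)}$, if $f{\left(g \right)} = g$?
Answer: $- \frac{490304}{53} \approx -9251.0$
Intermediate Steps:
$b = - \frac{160}{53}$ ($b = -3 + \frac{1}{-56 + 3} = -3 + \frac{1}{-53} = -3 - \frac{1}{53} = - \frac{160}{53} \approx -3.0189$)
$P{\left(d \right)} = - 2 d^{2}$
$P{\left(-68 \right)} + f{\left(b \right)} = - 2 \left(-68\right)^{2} - \frac{160}{53} = \left(-2\right) 4624 - \frac{160}{53} = -9248 - \frac{160}{53} = - \frac{490304}{53}$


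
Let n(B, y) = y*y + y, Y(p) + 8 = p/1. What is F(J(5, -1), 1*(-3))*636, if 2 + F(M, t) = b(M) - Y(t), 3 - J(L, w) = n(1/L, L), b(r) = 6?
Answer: 9540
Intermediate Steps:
Y(p) = -8 + p (Y(p) = -8 + p/1 = -8 + p*1 = -8 + p)
n(B, y) = y + y**2 (n(B, y) = y**2 + y = y + y**2)
J(L, w) = 3 - L*(1 + L)
F(M, t) = 12 - t (F(M, t) = -2 + (6 - (-8 + t)) = -2 + (6 + (8 - t)) = -2 + (14 - t) = 12 - t)
F(J(5, -1), 1*(-3))*636 = (12 - (-3))*636 = (12 - 1*(-3))*636 = (12 + 3)*636 = 15*636 = 9540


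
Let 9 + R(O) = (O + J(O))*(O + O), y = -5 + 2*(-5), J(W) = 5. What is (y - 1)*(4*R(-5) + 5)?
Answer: 496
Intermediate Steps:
y = -15 (y = -5 - 10 = -15)
R(O) = -9 + 2*O*(5 + O) (R(O) = -9 + (O + 5)*(O + O) = -9 + (5 + O)*(2*O) = -9 + 2*O*(5 + O))
(y - 1)*(4*R(-5) + 5) = (-15 - 1)*(4*(-9 + 2*(-5)² + 10*(-5)) + 5) = -16*(4*(-9 + 2*25 - 50) + 5) = -16*(4*(-9 + 50 - 50) + 5) = -16*(4*(-9) + 5) = -16*(-36 + 5) = -16*(-31) = 496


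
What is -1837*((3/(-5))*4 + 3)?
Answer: -5511/5 ≈ -1102.2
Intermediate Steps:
-1837*((3/(-5))*4 + 3) = -1837*((3*(-⅕))*4 + 3) = -1837*(-⅗*4 + 3) = -1837*(-12/5 + 3) = -1837*⅗ = -5511/5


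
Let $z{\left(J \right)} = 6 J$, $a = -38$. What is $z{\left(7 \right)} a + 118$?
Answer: $-1478$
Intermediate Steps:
$z{\left(7 \right)} a + 118 = 6 \cdot 7 \left(-38\right) + 118 = 42 \left(-38\right) + 118 = -1596 + 118 = -1478$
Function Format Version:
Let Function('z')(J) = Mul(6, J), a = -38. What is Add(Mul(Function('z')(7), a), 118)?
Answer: -1478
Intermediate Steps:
Add(Mul(Function('z')(7), a), 118) = Add(Mul(Mul(6, 7), -38), 118) = Add(Mul(42, -38), 118) = Add(-1596, 118) = -1478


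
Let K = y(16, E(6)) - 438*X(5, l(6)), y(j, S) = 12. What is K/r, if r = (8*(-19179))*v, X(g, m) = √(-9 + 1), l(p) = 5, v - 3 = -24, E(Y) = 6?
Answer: 1/268506 - 73*I*√2/268506 ≈ 3.7243e-6 - 0.00038449*I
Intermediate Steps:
v = -21 (v = 3 - 24 = -21)
X(g, m) = 2*I*√2 (X(g, m) = √(-8) = 2*I*√2)
K = 12 - 876*I*√2 ≈ 12.0 - 1238.9*I
r = 3222072 (r = (8*(-19179))*(-21) = -153432*(-21) = 3222072)
K/r = (12 - 876*I*√2)/3222072 = (12 - 876*I*√2)*(1/3222072) = 1/268506 - 73*I*√2/268506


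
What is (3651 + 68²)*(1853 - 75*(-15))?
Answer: 24642950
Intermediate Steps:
(3651 + 68²)*(1853 - 75*(-15)) = (3651 + 4624)*(1853 + 1125) = 8275*2978 = 24642950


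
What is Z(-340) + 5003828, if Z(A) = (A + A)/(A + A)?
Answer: 5003829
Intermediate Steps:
Z(A) = 1 (Z(A) = (2*A)/((2*A)) = (2*A)*(1/(2*A)) = 1)
Z(-340) + 5003828 = 1 + 5003828 = 5003829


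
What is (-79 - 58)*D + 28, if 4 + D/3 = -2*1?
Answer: 2494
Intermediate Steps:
D = -18 (D = -12 + 3*(-2*1) = -12 + 3*(-2) = -12 - 6 = -18)
(-79 - 58)*D + 28 = (-79 - 58)*(-18) + 28 = -137*(-18) + 28 = 2466 + 28 = 2494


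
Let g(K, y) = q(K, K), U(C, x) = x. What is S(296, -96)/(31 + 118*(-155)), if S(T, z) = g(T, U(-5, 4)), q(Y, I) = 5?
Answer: -5/18259 ≈ -0.00027384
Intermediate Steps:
g(K, y) = 5
S(T, z) = 5
S(296, -96)/(31 + 118*(-155)) = 5/(31 + 118*(-155)) = 5/(31 - 18290) = 5/(-18259) = 5*(-1/18259) = -5/18259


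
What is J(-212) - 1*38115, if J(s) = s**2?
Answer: 6829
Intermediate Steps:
J(-212) - 1*38115 = (-212)**2 - 1*38115 = 44944 - 38115 = 6829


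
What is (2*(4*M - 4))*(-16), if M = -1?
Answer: 256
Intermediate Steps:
(2*(4*M - 4))*(-16) = (2*(4*(-1) - 4))*(-16) = (2*(-4 - 4))*(-16) = (2*(-8))*(-16) = -16*(-16) = 256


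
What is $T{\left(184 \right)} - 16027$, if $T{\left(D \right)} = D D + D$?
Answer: $18013$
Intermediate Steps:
$T{\left(D \right)} = D + D^{2}$ ($T{\left(D \right)} = D^{2} + D = D + D^{2}$)
$T{\left(184 \right)} - 16027 = 184 \left(1 + 184\right) - 16027 = 184 \cdot 185 - 16027 = 34040 - 16027 = 18013$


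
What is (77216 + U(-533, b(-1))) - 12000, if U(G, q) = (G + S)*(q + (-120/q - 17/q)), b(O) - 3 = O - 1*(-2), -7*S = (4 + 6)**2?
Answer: 2289599/28 ≈ 81771.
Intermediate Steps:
S = -100/7 (S = -(4 + 6)**2/7 = -1/7*10**2 = -1/7*100 = -100/7 ≈ -14.286)
b(O) = 5 + O (b(O) = 3 + (O - 1*(-2)) = 3 + (O + 2) = 3 + (2 + O) = 5 + O)
U(G, q) = (-100/7 + G)*(q - 137/q) (U(G, q) = (G - 100/7)*(q + (-120/q - 17/q)) = (-100/7 + G)*(q - 137/q))
(77216 + U(-533, b(-1))) - 12000 = (77216 + (13700 - 959*(-533) + (5 - 1)**2*(-100 + 7*(-533)))/(7*(5 - 1))) - 12000 = (77216 + (1/7)*(13700 + 511147 + 4**2*(-100 - 3731))/4) - 12000 = (77216 + (1/7)*(1/4)*(13700 + 511147 + 16*(-3831))) - 12000 = (77216 + (1/7)*(1/4)*(13700 + 511147 - 61296)) - 12000 = (77216 + (1/7)*(1/4)*463551) - 12000 = (77216 + 463551/28) - 12000 = 2625599/28 - 12000 = 2289599/28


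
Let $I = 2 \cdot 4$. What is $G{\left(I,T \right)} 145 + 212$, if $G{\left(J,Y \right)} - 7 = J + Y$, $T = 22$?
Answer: $5577$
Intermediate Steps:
$I = 8$
$G{\left(J,Y \right)} = 7 + J + Y$ ($G{\left(J,Y \right)} = 7 + \left(J + Y\right) = 7 + J + Y$)
$G{\left(I,T \right)} 145 + 212 = \left(7 + 8 + 22\right) 145 + 212 = 37 \cdot 145 + 212 = 5365 + 212 = 5577$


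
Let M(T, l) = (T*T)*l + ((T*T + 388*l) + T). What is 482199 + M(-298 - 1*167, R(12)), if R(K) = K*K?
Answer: 31890231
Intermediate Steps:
R(K) = K²
M(T, l) = T + T² + 388*l + l*T² (M(T, l) = T²*l + ((T² + 388*l) + T) = l*T² + (T + T² + 388*l) = T + T² + 388*l + l*T²)
482199 + M(-298 - 1*167, R(12)) = 482199 + ((-298 - 1*167) + (-298 - 1*167)² + 388*12² + 12²*(-298 - 1*167)²) = 482199 + ((-298 - 167) + (-298 - 167)² + 388*144 + 144*(-298 - 167)²) = 482199 + (-465 + (-465)² + 55872 + 144*(-465)²) = 482199 + (-465 + 216225 + 55872 + 144*216225) = 482199 + (-465 + 216225 + 55872 + 31136400) = 482199 + 31408032 = 31890231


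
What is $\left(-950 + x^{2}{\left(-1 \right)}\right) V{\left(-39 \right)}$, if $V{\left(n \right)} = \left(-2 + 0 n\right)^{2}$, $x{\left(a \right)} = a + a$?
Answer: $-3784$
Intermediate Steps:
$x{\left(a \right)} = 2 a$
$V{\left(n \right)} = 4$ ($V{\left(n \right)} = \left(-2 + 0\right)^{2} = \left(-2\right)^{2} = 4$)
$\left(-950 + x^{2}{\left(-1 \right)}\right) V{\left(-39 \right)} = \left(-950 + \left(2 \left(-1\right)\right)^{2}\right) 4 = \left(-950 + \left(-2\right)^{2}\right) 4 = \left(-950 + 4\right) 4 = \left(-946\right) 4 = -3784$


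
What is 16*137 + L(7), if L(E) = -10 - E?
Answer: 2175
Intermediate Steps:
16*137 + L(7) = 16*137 + (-10 - 1*7) = 2192 + (-10 - 7) = 2192 - 17 = 2175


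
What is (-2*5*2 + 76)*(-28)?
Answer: -1568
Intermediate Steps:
(-2*5*2 + 76)*(-28) = (-10*2 + 76)*(-28) = (-20 + 76)*(-28) = 56*(-28) = -1568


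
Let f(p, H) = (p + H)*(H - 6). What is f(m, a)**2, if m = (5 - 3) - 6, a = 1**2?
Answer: 225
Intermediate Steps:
a = 1
m = -4 (m = 2 - 6 = -4)
f(p, H) = (-6 + H)*(H + p) (f(p, H) = (H + p)*(-6 + H) = (-6 + H)*(H + p))
f(m, a)**2 = (1**2 - 6*1 - 6*(-4) + 1*(-4))**2 = (1 - 6 + 24 - 4)**2 = 15**2 = 225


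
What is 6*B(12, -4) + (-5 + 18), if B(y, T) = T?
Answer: -11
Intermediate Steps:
6*B(12, -4) + (-5 + 18) = 6*(-4) + (-5 + 18) = -24 + 13 = -11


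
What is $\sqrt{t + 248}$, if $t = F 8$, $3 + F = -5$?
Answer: $2 \sqrt{46} \approx 13.565$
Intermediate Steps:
$F = -8$ ($F = -3 - 5 = -8$)
$t = -64$ ($t = \left(-8\right) 8 = -64$)
$\sqrt{t + 248} = \sqrt{-64 + 248} = \sqrt{184} = 2 \sqrt{46}$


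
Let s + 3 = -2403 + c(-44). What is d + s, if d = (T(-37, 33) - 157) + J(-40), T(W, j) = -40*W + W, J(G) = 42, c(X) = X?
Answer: -1122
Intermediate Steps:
T(W, j) = -39*W
s = -2450 (s = -3 + (-2403 - 44) = -3 - 2447 = -2450)
d = 1328 (d = (-39*(-37) - 157) + 42 = (1443 - 157) + 42 = 1286 + 42 = 1328)
d + s = 1328 - 2450 = -1122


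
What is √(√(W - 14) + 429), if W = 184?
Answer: √(429 + √170) ≈ 21.025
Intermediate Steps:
√(√(W - 14) + 429) = √(√(184 - 14) + 429) = √(√170 + 429) = √(429 + √170)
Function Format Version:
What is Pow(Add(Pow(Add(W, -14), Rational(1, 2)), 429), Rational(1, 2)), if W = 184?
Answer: Pow(Add(429, Pow(170, Rational(1, 2))), Rational(1, 2)) ≈ 21.025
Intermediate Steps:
Pow(Add(Pow(Add(W, -14), Rational(1, 2)), 429), Rational(1, 2)) = Pow(Add(Pow(Add(184, -14), Rational(1, 2)), 429), Rational(1, 2)) = Pow(Add(Pow(170, Rational(1, 2)), 429), Rational(1, 2)) = Pow(Add(429, Pow(170, Rational(1, 2))), Rational(1, 2))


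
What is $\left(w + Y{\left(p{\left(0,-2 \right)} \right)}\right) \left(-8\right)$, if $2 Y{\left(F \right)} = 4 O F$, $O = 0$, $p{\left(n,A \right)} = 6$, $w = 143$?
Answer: $-1144$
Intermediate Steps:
$Y{\left(F \right)} = 0$ ($Y{\left(F \right)} = \frac{4 \cdot 0 F}{2} = \frac{0 F}{2} = \frac{1}{2} \cdot 0 = 0$)
$\left(w + Y{\left(p{\left(0,-2 \right)} \right)}\right) \left(-8\right) = \left(143 + 0\right) \left(-8\right) = 143 \left(-8\right) = -1144$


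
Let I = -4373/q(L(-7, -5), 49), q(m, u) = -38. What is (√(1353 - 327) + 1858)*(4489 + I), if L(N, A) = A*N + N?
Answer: 162533195/19 + 524865*√114/38 ≈ 8.7019e+6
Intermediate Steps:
L(N, A) = N + A*N
I = 4373/38 (I = -4373/(-38) = -4373*(-1)/38 = -1*(-4373/38) = 4373/38 ≈ 115.08)
(√(1353 - 327) + 1858)*(4489 + I) = (√(1353 - 327) + 1858)*(4489 + 4373/38) = (√1026 + 1858)*(174955/38) = (3*√114 + 1858)*(174955/38) = (1858 + 3*√114)*(174955/38) = 162533195/19 + 524865*√114/38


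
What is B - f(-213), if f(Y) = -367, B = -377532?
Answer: -377165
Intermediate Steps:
B - f(-213) = -377532 - 1*(-367) = -377532 + 367 = -377165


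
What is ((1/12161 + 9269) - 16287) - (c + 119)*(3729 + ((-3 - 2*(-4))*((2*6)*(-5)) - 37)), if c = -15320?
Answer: 626957606615/12161 ≈ 5.1555e+7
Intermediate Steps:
((1/12161 + 9269) - 16287) - (c + 119)*(3729 + ((-3 - 2*(-4))*((2*6)*(-5)) - 37)) = ((1/12161 + 9269) - 16287) - (-15320 + 119)*(3729 + ((-3 - 2*(-4))*((2*6)*(-5)) - 37)) = ((1/12161 + 9269) - 16287) - (-15201)*(3729 + ((-3 + 8)*(12*(-5)) - 37)) = (112720310/12161 - 16287) - (-15201)*(3729 + (5*(-60) - 37)) = -85345897/12161 - (-15201)*(3729 + (-300 - 37)) = -85345897/12161 - (-15201)*(3729 - 337) = -85345897/12161 - (-15201)*3392 = -85345897/12161 - 1*(-51561792) = -85345897/12161 + 51561792 = 626957606615/12161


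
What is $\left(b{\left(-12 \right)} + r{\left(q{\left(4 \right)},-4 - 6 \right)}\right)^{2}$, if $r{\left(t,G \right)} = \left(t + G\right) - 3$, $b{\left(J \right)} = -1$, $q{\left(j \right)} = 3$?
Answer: $121$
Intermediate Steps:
$r{\left(t,G \right)} = -3 + G + t$ ($r{\left(t,G \right)} = \left(G + t\right) - 3 = -3 + G + t$)
$\left(b{\left(-12 \right)} + r{\left(q{\left(4 \right)},-4 - 6 \right)}\right)^{2} = \left(-1 - 10\right)^{2} = \left(-11\right)^{2} = 121$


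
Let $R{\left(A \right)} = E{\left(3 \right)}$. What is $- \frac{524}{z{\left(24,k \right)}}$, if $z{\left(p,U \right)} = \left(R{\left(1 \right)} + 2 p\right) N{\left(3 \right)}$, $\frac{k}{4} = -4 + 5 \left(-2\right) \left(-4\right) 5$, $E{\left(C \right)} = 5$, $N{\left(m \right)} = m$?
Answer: $- \frac{524}{159} \approx -3.2956$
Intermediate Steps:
$R{\left(A \right)} = 5$
$k = 784$ ($k = 4 \left(-4 + 5 \left(-2\right) \left(-4\right) 5\right) = 4 \left(-4 + \left(-10\right) \left(-4\right) 5\right) = 4 \left(-4 + 40 \cdot 5\right) = 4 \left(-4 + 200\right) = 4 \cdot 196 = 784$)
$z{\left(p,U \right)} = 15 + 6 p$ ($z{\left(p,U \right)} = \left(5 + 2 p\right) 3 = 15 + 6 p$)
$- \frac{524}{z{\left(24,k \right)}} = - \frac{524}{15 + 6 \cdot 24} = - \frac{524}{15 + 144} = - \frac{524}{159}$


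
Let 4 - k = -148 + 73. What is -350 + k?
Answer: -271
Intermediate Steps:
k = 79 (k = 4 - (-148 + 73) = 4 - 1*(-75) = 4 + 75 = 79)
-350 + k = -350 + 79 = -271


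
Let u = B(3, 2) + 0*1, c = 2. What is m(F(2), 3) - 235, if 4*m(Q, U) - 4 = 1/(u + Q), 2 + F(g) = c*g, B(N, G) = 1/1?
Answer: -2807/12 ≈ -233.92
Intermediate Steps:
B(N, G) = 1
F(g) = -2 + 2*g
u = 1 (u = 1 + 0*1 = 1 + 0 = 1)
m(Q, U) = 1 + 1/(4*(1 + Q))
m(F(2), 3) - 235 = (5/4 + (-2 + 2*2))/(1 + (-2 + 2*2)) - 235 = (5/4 + (-2 + 4))/(1 + (-2 + 4)) - 235 = (5/4 + 2)/(1 + 2) - 235 = (13/4)/3 - 235 = (⅓)*(13/4) - 235 = 13/12 - 235 = -2807/12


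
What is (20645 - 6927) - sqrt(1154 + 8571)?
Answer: 13718 - 5*sqrt(389) ≈ 13619.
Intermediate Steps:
(20645 - 6927) - sqrt(1154 + 8571) = 13718 - sqrt(9725) = 13718 - 5*sqrt(389)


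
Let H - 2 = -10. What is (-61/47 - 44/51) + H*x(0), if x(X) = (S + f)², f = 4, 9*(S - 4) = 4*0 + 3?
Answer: -4010537/7191 ≈ -557.72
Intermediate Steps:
S = 13/3 (S = 4 + (4*0 + 3)/9 = 4 + (0 + 3)/9 = 4 + (⅑)*3 = 4 + ⅓ = 13/3 ≈ 4.3333)
H = -8 (H = 2 - 10 = -8)
x(X) = 625/9 (x(X) = (13/3 + 4)² = (25/3)² = 625/9)
(-61/47 - 44/51) + H*x(0) = (-61/47 - 44/51) - 8*625/9 = (-61*1/47 - 44*1/51) - 5000/9 = (-61/47 - 44/51) - 5000/9 = -5179/2397 - 5000/9 = -4010537/7191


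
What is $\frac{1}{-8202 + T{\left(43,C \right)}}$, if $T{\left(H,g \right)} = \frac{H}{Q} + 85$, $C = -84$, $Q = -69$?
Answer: $- \frac{69}{560116} \approx -0.00012319$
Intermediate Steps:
$T{\left(H,g \right)} = 85 - \frac{H}{69}$ ($T{\left(H,g \right)} = \frac{H}{-69} + 85 = - \frac{H}{69} + 85 = 85 - \frac{H}{69}$)
$\frac{1}{-8202 + T{\left(43,C \right)}} = \frac{1}{-8202 + \left(85 - \frac{43}{69}\right)} = \frac{1}{-8202 + \frac{5822}{69}} = \frac{1}{- \frac{560116}{69}} = - \frac{69}{560116}$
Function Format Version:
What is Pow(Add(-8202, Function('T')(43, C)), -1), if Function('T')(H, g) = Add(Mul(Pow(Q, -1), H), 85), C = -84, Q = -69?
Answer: Rational(-69, 560116) ≈ -0.00012319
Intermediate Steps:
Function('T')(H, g) = Add(85, Mul(Rational(-1, 69), H)) (Function('T')(H, g) = Add(Mul(Pow(-69, -1), H), 85) = Add(Mul(Rational(-1, 69), H), 85) = Add(85, Mul(Rational(-1, 69), H)))
Pow(Add(-8202, Function('T')(43, C)), -1) = Pow(Add(-8202, Add(85, Mul(Rational(-1, 69), 43))), -1) = Pow(Add(-8202, Add(85, Rational(-43, 69))), -1) = Pow(Add(-8202, Rational(5822, 69)), -1) = Pow(Rational(-560116, 69), -1) = Rational(-69, 560116)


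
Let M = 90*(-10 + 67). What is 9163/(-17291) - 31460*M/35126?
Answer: -107342803513/23360141 ≈ -4595.1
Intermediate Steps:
M = 5130 (M = 90*57 = 5130)
9163/(-17291) - 31460*M/35126 = 9163/(-17291) - 31460/(35126/5130) = 9163*(-1/17291) - 31460/(35126*(1/5130)) = -9163/17291 - 31460/17563/2565 = -9163/17291 - 31460*2565/17563 = -9163/17291 - 6207300/1351 = -107342803513/23360141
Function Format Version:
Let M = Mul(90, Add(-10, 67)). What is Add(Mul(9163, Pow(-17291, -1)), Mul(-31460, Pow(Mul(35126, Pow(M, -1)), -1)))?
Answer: Rational(-107342803513, 23360141) ≈ -4595.1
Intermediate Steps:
M = 5130 (M = Mul(90, 57) = 5130)
Add(Mul(9163, Pow(-17291, -1)), Mul(-31460, Pow(Mul(35126, Pow(M, -1)), -1))) = Add(Mul(9163, Pow(-17291, -1)), Mul(-31460, Pow(Mul(35126, Pow(5130, -1)), -1))) = Add(Mul(9163, Rational(-1, 17291)), Mul(-31460, Pow(Mul(35126, Rational(1, 5130)), -1))) = Add(Rational(-9163, 17291), Mul(-31460, Pow(Rational(17563, 2565), -1))) = Add(Rational(-9163, 17291), Mul(-31460, Rational(2565, 17563))) = Add(Rational(-9163, 17291), Rational(-6207300, 1351)) = Rational(-107342803513, 23360141)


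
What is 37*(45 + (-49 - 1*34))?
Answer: -1406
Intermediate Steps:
37*(45 + (-49 - 1*34)) = 37*(45 + (-49 - 34)) = 37*(45 - 83) = 37*(-38) = -1406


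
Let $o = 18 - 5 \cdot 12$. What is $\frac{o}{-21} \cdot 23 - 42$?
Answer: $4$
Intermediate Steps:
$o = -42$ ($o = 18 - 60 = -42$)
$\frac{o}{-21} \cdot 23 - 42 = - \frac{42}{-21} \cdot 23 - 42 = \left(-42\right) \left(- \frac{1}{21}\right) 23 - 42 = 2 \cdot 23 - 42 = 46 - 42 = 4$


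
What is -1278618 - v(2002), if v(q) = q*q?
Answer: -5286622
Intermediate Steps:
v(q) = q**2
-1278618 - v(2002) = -1278618 - 1*2002**2 = -1278618 - 1*4008004 = -1278618 - 4008004 = -5286622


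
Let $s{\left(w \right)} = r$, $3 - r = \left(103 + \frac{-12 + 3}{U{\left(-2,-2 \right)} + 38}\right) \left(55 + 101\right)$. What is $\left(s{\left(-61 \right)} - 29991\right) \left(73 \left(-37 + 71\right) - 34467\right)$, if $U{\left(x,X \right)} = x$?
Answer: $1471853745$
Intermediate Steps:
$r = -16026$ ($r = 3 - \left(103 + \frac{-12 + 3}{-2 + 38}\right) \left(55 + 101\right) = 3 - \left(103 - \frac{9}{36}\right) 156 = 3 - \left(103 - \frac{1}{4}\right) 156 = 3 - \frac{411}{4} \cdot 156 = 3 - 16029 = -16026$)
$s{\left(w \right)} = -16026$
$\left(s{\left(-61 \right)} - 29991\right) \left(73 \left(-37 + 71\right) - 34467\right) = \left(-16026 - 29991\right) \left(73 \left(-37 + 71\right) - 34467\right) = - 46017 \left(73 \cdot 34 - 34467\right) = - 46017 \left(2482 - 34467\right) = \left(-46017\right) \left(-31985\right) = 1471853745$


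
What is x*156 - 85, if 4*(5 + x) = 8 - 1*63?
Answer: -3010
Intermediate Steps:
x = -75/4 (x = -5 + (8 - 1*63)/4 = -5 + (8 - 63)/4 = -5 + (¼)*(-55) = -5 - 55/4 = -75/4 ≈ -18.750)
x*156 - 85 = -75/4*156 - 85 = -2925 - 85 = -3010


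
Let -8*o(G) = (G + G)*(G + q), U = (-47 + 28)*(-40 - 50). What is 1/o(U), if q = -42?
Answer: -1/713070 ≈ -1.4024e-6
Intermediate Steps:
U = 1710 (U = -19*(-90) = 1710)
o(G) = -G*(-42 + G)/4 (o(G) = -(G + G)*(G - 42)/8 = -2*G*(-42 + G)/8 = -G*(-42 + G)/4)
1/o(U) = 1/((1/4)*1710*(42 - 1*1710)) = 1/((1/4)*1710*(42 - 1710)) = 1/((1/4)*1710*(-1668)) = 1/(-713070) = -1/713070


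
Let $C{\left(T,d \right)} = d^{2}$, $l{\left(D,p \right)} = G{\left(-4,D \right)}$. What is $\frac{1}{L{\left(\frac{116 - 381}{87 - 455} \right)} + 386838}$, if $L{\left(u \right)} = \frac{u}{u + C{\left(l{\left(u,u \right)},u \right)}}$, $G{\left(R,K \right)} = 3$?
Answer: $\frac{633}{244868822} \approx 2.5851 \cdot 10^{-6}$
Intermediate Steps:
$l{\left(D,p \right)} = 3$
$L{\left(u \right)} = \frac{u}{u + u^{2}}$
$\frac{1}{L{\left(\frac{116 - 381}{87 - 455} \right)} + 386838} = \frac{1}{\frac{1}{1 + \frac{116 - 381}{87 - 455}} + 386838} = \frac{1}{\frac{1}{1 - \frac{265}{-368}} + 386838} = \frac{1}{\frac{1}{1 - - \frac{265}{368}} + 386838} = \frac{1}{\frac{1}{1 + \frac{265}{368}} + 386838} = \frac{1}{\frac{1}{\frac{633}{368}} + 386838} = \frac{1}{\frac{368}{633} + 386838} = \frac{1}{\frac{244868822}{633}} = \frac{633}{244868822}$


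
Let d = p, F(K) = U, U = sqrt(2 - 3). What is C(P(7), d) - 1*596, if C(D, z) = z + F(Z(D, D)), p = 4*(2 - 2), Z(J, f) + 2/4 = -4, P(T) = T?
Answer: -596 + I ≈ -596.0 + 1.0*I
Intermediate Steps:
Z(J, f) = -9/2 (Z(J, f) = -1/2 - 4 = -9/2)
U = I (U = sqrt(-1) = I ≈ 1.0*I)
F(K) = I
p = 0 (p = 4*0 = 0)
d = 0
C(D, z) = I + z (C(D, z) = z + I = I + z)
C(P(7), d) - 1*596 = (I + 0) - 1*596 = I - 596 = -596 + I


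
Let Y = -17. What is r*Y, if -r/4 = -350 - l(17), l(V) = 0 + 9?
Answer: -24412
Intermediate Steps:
l(V) = 9
r = 1436 (r = -4*(-350 - 1*9) = -4*(-350 - 9) = -4*(-359) = 1436)
r*Y = 1436*(-17) = -24412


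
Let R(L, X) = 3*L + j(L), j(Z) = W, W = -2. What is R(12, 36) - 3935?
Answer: -3901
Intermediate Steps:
j(Z) = -2
R(L, X) = -2 + 3*L (R(L, X) = 3*L - 2 = -2 + 3*L)
R(12, 36) - 3935 = (-2 + 3*12) - 3935 = (-2 + 36) - 3935 = 34 - 3935 = -3901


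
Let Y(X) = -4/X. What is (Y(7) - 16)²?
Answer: 13456/49 ≈ 274.61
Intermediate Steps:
(Y(7) - 16)² = (-4/7 - 16)² = (-116/7)² = 13456/49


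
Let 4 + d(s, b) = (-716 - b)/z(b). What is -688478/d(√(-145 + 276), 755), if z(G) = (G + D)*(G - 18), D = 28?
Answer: 56757241134/329965 ≈ 1.7201e+5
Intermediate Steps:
z(G) = (-18 + G)*(28 + G) (z(G) = (G + 28)*(G - 18) = (28 + G)*(-18 + G) = (-18 + G)*(28 + G))
d(s, b) = -4 + (-716 - b)/(-504 + b² + 10*b)
-688478/d(√(-145 + 276), 755) = -688478*(-504 + 755² + 10*755)/(1300 - 41*755 - 4*755²) = -688478*(-504 + 570025 + 7550)/(1300 - 30955 - 4*570025) = -688478*577071/(1300 - 30955 - 2280100) = -688478/((1/577071)*(-2309755)) = -688478/(-2309755/577071) = -688478*(-577071/2309755) = 56757241134/329965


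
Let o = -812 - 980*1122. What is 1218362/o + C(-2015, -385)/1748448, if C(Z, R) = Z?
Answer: -41008843303/36998908128 ≈ -1.1084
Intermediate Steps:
o = -1100372 (o = -812 - 1099560 = -1100372)
1218362/o + C(-2015, -385)/1748448 = 1218362/(-1100372) - 2015/1748448 = 1218362*(-1/1100372) - 2015*1/1748448 = -609181/550186 - 155/134496 = -41008843303/36998908128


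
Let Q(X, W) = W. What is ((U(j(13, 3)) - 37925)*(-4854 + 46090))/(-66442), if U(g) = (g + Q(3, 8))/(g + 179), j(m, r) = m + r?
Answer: 3909675562/166105 ≈ 23537.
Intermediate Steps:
U(g) = (8 + g)/(179 + g) (U(g) = (g + 8)/(g + 179) = (8 + g)/(179 + g))
((U(j(13, 3)) - 37925)*(-4854 + 46090))/(-66442) = (((8 + (13 + 3))/(179 + (13 + 3)) - 37925)*(-4854 + 46090))/(-66442) = (((8 + 16)/(179 + 16) - 37925)*41236)*(-1/66442) = ((24/195 - 37925)*41236)*(-1/66442) = (((1/195)*24 - 37925)*41236)*(-1/66442) = ((8/65 - 37925)*41236)*(-1/66442) = -2465117/65*41236*(-1/66442) = -7819351124/5*(-1/66442) = 3909675562/166105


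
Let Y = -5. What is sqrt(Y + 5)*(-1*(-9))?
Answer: 0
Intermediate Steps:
sqrt(Y + 5)*(-1*(-9)) = sqrt(-5 + 5)*(-1*(-9)) = sqrt(0)*9 = 0*9 = 0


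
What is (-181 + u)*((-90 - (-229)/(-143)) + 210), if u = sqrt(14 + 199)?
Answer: -3064511/143 + 16931*sqrt(213)/143 ≈ -19702.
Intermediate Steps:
u = sqrt(213) ≈ 14.595
(-181 + u)*((-90 - (-229)/(-143)) + 210) = (-181 + sqrt(213))*((-90 - (-229)/(-143)) + 210) = (-181 + sqrt(213))*((-90 - (-229)*(-1)/143) + 210) = (-181 + sqrt(213))*((-90 - 1*229/143) + 210) = (-181 + sqrt(213))*((-90 - 229/143) + 210) = (-181 + sqrt(213))*(-13099/143 + 210) = (-181 + sqrt(213))*(16931/143) = -3064511/143 + 16931*sqrt(213)/143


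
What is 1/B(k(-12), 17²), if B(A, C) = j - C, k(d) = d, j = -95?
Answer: -1/384 ≈ -0.0026042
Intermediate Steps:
B(A, C) = -95 - C
1/B(k(-12), 17²) = 1/(-95 - 1*17²) = 1/(-95 - 1*289) = 1/(-95 - 289) = 1/(-384) = -1/384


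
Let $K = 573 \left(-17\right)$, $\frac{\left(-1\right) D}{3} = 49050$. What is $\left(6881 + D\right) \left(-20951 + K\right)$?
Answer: $4305136148$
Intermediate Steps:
$D = -147150$ ($D = \left(-3\right) 49050 = -147150$)
$K = -9741$
$\left(6881 + D\right) \left(-20951 + K\right) = \left(6881 - 147150\right) \left(-20951 - 9741\right) = \left(-140269\right) \left(-30692\right) = 4305136148$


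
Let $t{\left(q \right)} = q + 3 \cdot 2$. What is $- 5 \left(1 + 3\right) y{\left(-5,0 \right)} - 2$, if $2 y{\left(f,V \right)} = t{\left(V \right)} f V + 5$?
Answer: $-52$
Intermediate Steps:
$t{\left(q \right)} = 6 + q$ ($t{\left(q \right)} = q + 6 = 6 + q$)
$y{\left(f,V \right)} = \frac{5}{2} + \frac{V f \left(6 + V\right)}{2}$ ($y{\left(f,V \right)} = \frac{\left(6 + V\right) f V + 5}{2} = \frac{f \left(6 + V\right) V + 5}{2} = \frac{V f \left(6 + V\right) + 5}{2} = \frac{5 + V f \left(6 + V\right)}{2} = \frac{5}{2} + \frac{V f \left(6 + V\right)}{2}$)
$- 5 \left(1 + 3\right) y{\left(-5,0 \right)} - 2 = - 5 \left(1 + 3\right) \left(\frac{5}{2} + \frac{1}{2} \cdot 0 \left(-5\right) \left(6 + 0\right)\right) - 2 = \left(-5\right) 4 \left(\frac{5}{2} + \frac{1}{2} \cdot 0 \left(-5\right) 6\right) - 2 = - 20 \left(\frac{5}{2} + 0\right) - 2 = \left(-20\right) \frac{5}{2} - 2 = -50 - 2 = -52$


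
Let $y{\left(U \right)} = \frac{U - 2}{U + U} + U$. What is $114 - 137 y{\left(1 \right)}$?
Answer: $\frac{91}{2} \approx 45.5$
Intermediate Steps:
$y{\left(U \right)} = U + \frac{-2 + U}{2 U}$ ($y{\left(U \right)} = \frac{-2 + U}{2 U} + U = U + \frac{-2 + U}{2 U}$)
$114 - 137 y{\left(1 \right)} = 114 - 137 \left(\frac{1}{2} + 1 - 1^{-1}\right) = 114 - 137 \left(\frac{1}{2} + 1 - 1\right) = 114 - \frac{137}{2} = \frac{91}{2}$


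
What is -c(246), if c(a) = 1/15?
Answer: -1/15 ≈ -0.066667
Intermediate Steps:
c(a) = 1/15
-c(246) = -1*1/15 = -1/15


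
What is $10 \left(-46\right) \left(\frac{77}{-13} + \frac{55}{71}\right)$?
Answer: $\frac{2185920}{923} \approx 2368.3$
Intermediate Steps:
$10 \left(-46\right) \left(\frac{77}{-13} + \frac{55}{71}\right) = - 460 \left(77 \left(- \frac{1}{13}\right) + 55 \cdot \frac{1}{71}\right) = - 460 \left(- \frac{77}{13} + \frac{55}{71}\right) = \left(-460\right) \left(- \frac{4752}{923}\right) = \frac{2185920}{923}$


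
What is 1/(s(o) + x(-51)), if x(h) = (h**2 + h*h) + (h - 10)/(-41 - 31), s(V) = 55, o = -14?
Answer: 72/378565 ≈ 0.00019019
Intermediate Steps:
x(h) = 5/36 + 2*h**2 - h/72 (x(h) = (h**2 + h**2) + (-10 + h)/(-72) = 2*h**2 + (-10 + h)*(-1/72) = 2*h**2 + (5/36 - h/72) = 5/36 + 2*h**2 - h/72)
1/(s(o) + x(-51)) = 1/(55 + (5/36 + 2*(-51)**2 - 1/72*(-51))) = 1/(55 + (5/36 + 2*2601 + 17/24)) = 1/(55 + (5/36 + 5202 + 17/24)) = 1/(55 + 374605/72) = 1/(378565/72) = 72/378565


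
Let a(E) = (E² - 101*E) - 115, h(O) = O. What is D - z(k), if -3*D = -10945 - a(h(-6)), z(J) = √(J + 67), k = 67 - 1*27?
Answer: 3824 - √107 ≈ 3813.7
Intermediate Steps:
a(E) = -115 + E² - 101*E
k = 40 (k = 67 - 27 = 40)
z(J) = √(67 + J)
D = 3824 (D = -(-10945 - (-115 + (-6)² - 101*(-6)))/3 = -(-10945 - (-115 + 36 + 606))/3 = -(-10945 - 1*527)/3 = -(-10945 - 527)/3 = -⅓*(-11472) = 3824)
D - z(k) = 3824 - √(67 + 40) = 3824 - √107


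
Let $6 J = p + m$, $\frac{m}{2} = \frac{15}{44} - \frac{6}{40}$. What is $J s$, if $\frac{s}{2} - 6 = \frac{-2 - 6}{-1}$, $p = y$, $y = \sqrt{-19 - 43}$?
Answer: $\frac{98}{55} + \frac{14 i \sqrt{62}}{3} \approx 1.7818 + 36.745 i$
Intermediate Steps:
$m = \frac{21}{55}$ ($m = 2 \left(\frac{15}{44} - \frac{6}{40}\right) = 2 \left(15 \cdot \frac{1}{44} - \frac{3}{20}\right) = 2 \left(\frac{15}{44} - \frac{3}{20}\right) = 2 \cdot \frac{21}{110} = \frac{21}{55} \approx 0.38182$)
$y = i \sqrt{62}$ ($y = \sqrt{-62} = i \sqrt{62} \approx 7.874 i$)
$p = i \sqrt{62} \approx 7.874 i$
$s = 28$ ($s = 12 + 2 \frac{-2 - 6}{-1} = 12 + 2 \left(-2 - 6\right) \left(-1\right) = 12 + 2 \left(\left(-8\right) \left(-1\right)\right) = 12 + 2 \cdot 8 = 12 + 16 = 28$)
$J = \frac{7}{110} + \frac{i \sqrt{62}}{6}$ ($J = \frac{i \sqrt{62} + \frac{21}{55}}{6} = \frac{\frac{21}{55} + i \sqrt{62}}{6} = \frac{7}{110} + \frac{i \sqrt{62}}{6} \approx 0.063636 + 1.3123 i$)
$J s = \left(\frac{7}{110} + \frac{i \sqrt{62}}{6}\right) 28 = \frac{98}{55} + \frac{14 i \sqrt{62}}{3}$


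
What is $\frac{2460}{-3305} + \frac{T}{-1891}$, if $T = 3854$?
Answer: $- \frac{3477866}{1249951} \approx -2.7824$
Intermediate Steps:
$\frac{2460}{-3305} + \frac{T}{-1891} = \frac{2460}{-3305} + \frac{3854}{-1891} = 2460 \left(- \frac{1}{3305}\right) + 3854 \left(- \frac{1}{1891}\right) = - \frac{492}{661} - \frac{3854}{1891} = - \frac{3477866}{1249951}$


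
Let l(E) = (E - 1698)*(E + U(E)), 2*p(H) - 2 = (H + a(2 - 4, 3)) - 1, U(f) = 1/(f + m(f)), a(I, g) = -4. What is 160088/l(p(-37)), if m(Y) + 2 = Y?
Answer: 3361848/722419 ≈ 4.6536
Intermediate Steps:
m(Y) = -2 + Y
U(f) = 1/(-2 + 2*f) (U(f) = 1/(f + (-2 + f)) = 1/(-2 + 2*f))
p(H) = -3/2 + H/2 (p(H) = 1 + ((H - 4) - 1)/2 = 1 + ((-4 + H) - 1)/2 = 1 + (-5 + H)/2 = 1 + (-5/2 + H/2) = -3/2 + H/2)
l(E) = (-1698 + E)*(E + 1/(2*(-1 + E))) (l(E) = (E - 1698)*(E + 1/(2*(-1 + E))) = (-1698 + E)*(E + 1/(2*(-1 + E))))
160088/l(p(-37)) = 160088/(((-849 + (-3/2 + (½)*(-37))/2 + (-3/2 + (½)*(-37))*(-1 + (-3/2 + (½)*(-37)))*(-1698 + (-3/2 + (½)*(-37))))/(-1 + (-3/2 + (½)*(-37))))) = 160088/(((-849 + (-3/2 - 37/2)/2 + (-3/2 - 37/2)*(-1 + (-3/2 - 37/2))*(-1698 + (-3/2 - 37/2)))/(-1 + (-3/2 - 37/2)))) = 160088/(((-849 + (½)*(-20) - 20*(-1 - 20)*(-1698 - 20))/(-1 - 20))) = 160088/(((-849 - 10 - 20*(-21)*(-1718))/(-21))) = 160088/((-(-849 - 10 - 721560)/21)) = 160088/((-1/21*(-722419))) = 160088/(722419/21) = 160088*(21/722419) = 3361848/722419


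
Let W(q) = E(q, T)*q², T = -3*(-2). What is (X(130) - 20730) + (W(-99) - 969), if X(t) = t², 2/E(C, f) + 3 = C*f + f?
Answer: -951937/197 ≈ -4832.2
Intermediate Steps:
T = 6
E(C, f) = 2/(-3 + f + C*f) (E(C, f) = 2/(-3 + (C*f + f)) = 2/(-3 + (f + C*f)) = 2/(-3 + f + C*f))
W(q) = 2*q²/(3 + 6*q) (W(q) = (2/(-3 + 6 + q*6))*q² = (2/(-3 + 6 + 6*q))*q² = (2/(3 + 6*q))*q² = 2*q²/(3 + 6*q))
(X(130) - 20730) + (W(-99) - 969) = (130² - 20730) + ((⅔)*(-99)²/(1 + 2*(-99)) - 969) = (16900 - 20730) + ((⅔)*9801/(1 - 198) - 969) = -3830 + ((⅔)*9801/(-197) - 969) = -3830 + ((⅔)*9801*(-1/197) - 969) = -3830 + (-6534/197 - 969) = -3830 - 197427/197 = -951937/197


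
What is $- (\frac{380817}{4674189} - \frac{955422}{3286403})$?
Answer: $\frac{1071434957169}{5120422917389} \approx 0.20925$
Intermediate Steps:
$- (\frac{380817}{4674189} - \frac{955422}{3286403}) = - (380817 \cdot \frac{1}{4674189} - \frac{955422}{3286403}) = - (\frac{126939}{1558063} - \frac{955422}{3286403}) = \left(-1\right) \left(- \frac{1071434957169}{5120422917389}\right) = \frac{1071434957169}{5120422917389}$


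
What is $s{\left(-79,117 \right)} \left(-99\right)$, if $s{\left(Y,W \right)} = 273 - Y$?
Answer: $-34848$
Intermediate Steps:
$s{\left(-79,117 \right)} \left(-99\right) = \left(273 - -79\right) \left(-99\right) = \left(273 + 79\right) \left(-99\right) = 352 \left(-99\right) = -34848$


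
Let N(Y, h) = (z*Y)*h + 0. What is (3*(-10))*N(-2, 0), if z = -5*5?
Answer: 0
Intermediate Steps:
z = -25
N(Y, h) = -25*Y*h (N(Y, h) = (-25*Y)*h + 0 = -25*Y*h + 0 = -25*Y*h)
(3*(-10))*N(-2, 0) = (3*(-10))*(-25*(-2)*0) = -30*0 = 0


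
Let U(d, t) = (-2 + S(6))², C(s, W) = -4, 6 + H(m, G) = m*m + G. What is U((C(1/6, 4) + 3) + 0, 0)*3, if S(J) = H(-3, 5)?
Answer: 108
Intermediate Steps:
H(m, G) = -6 + G + m² (H(m, G) = -6 + (m*m + G) = -6 + (m² + G) = -6 + (G + m²) = -6 + G + m²)
S(J) = 8 (S(J) = -6 + 5 + (-3)² = -6 + 5 + 9 = 8)
U(d, t) = 36 (U(d, t) = (-2 + 8)² = 6² = 36)
U((C(1/6, 4) + 3) + 0, 0)*3 = 36*3 = 108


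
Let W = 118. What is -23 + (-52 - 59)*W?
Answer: -13121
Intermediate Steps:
-23 + (-52 - 59)*W = -23 + (-52 - 59)*118 = -23 - 111*118 = -23 - 13098 = -13121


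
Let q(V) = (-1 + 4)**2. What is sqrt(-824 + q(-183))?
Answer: I*sqrt(815) ≈ 28.548*I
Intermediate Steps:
q(V) = 9 (q(V) = 3**2 = 9)
sqrt(-824 + q(-183)) = sqrt(-824 + 9) = sqrt(-815) = I*sqrt(815)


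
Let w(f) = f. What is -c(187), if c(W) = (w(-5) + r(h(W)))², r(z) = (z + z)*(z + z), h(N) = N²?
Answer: -23925048897969697921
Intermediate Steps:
r(z) = 4*z² (r(z) = (2*z)*(2*z) = 4*z²)
c(W) = (-5 + 4*W⁴)² (c(W) = (-5 + 4*(W²)²)² = (-5 + 4*W⁴)²)
-c(187) = -(-5 + 4*187⁴)² = -(-5 + 4*1222830961)² = -(-5 + 4891323844)² = -1*4891323839² = -1*23925048897969697921 = -23925048897969697921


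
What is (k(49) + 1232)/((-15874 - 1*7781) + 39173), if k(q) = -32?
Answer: 600/7759 ≈ 0.077330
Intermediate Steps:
(k(49) + 1232)/((-15874 - 1*7781) + 39173) = (-32 + 1232)/((-15874 - 1*7781) + 39173) = 1200/((-15874 - 7781) + 39173) = 1200/(-23655 + 39173) = 1200/15518 = 1200*(1/15518) = 600/7759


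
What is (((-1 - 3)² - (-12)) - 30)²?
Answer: 4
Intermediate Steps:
(((-1 - 3)² - (-12)) - 30)² = (((-4)² - 4*(-3)) - 30)² = ((16 + 12) - 30)² = (28 - 30)² = (-2)² = 4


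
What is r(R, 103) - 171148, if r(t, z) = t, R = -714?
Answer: -171862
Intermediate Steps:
r(R, 103) - 171148 = -714 - 171148 = -171862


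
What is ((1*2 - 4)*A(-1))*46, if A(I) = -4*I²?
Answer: 368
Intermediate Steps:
((1*2 - 4)*A(-1))*46 = ((1*2 - 4)*(-4*(-1)²))*46 = ((2 - 4)*(-4*1))*46 = -2*(-4)*46 = 8*46 = 368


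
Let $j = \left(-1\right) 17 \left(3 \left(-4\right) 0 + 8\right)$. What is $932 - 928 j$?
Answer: $127140$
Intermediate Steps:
$j = -136$ ($j = - 17 \left(\left(-12\right) 0 + 8\right) = - 17 \left(0 + 8\right) = \left(-17\right) 8 = -136$)
$932 - 928 j = 932 - -126208 = 932 + 126208 = 127140$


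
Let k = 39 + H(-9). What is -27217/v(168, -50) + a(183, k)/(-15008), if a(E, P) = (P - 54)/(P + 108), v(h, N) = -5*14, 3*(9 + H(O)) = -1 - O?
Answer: 54966677/141370 ≈ 388.81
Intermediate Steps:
H(O) = -28/3 - O/3 (H(O) = -9 + (-1 - O)/3 = -9 + (-⅓ - O/3) = -28/3 - O/3)
v(h, N) = -70
k = 98/3 (k = 39 + (-28/3 - ⅓*(-9)) = 39 + (-28/3 + 3) = 39 - 19/3 = 98/3 ≈ 32.667)
a(E, P) = (-54 + P)/(108 + P)
-27217/v(168, -50) + a(183, k)/(-15008) = -27217/(-70) + ((-54 + 98/3)/(108 + 98/3))/(-15008) = -27217*(-1/70) + (-64/3/(422/3))*(-1/15008) = 27217/70 + ((3/422)*(-64/3))*(-1/15008) = 27217/70 - 32/211*(-1/15008) = 27217/70 + 1/98959 = 54966677/141370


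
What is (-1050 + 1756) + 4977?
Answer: 5683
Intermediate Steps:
(-1050 + 1756) + 4977 = 706 + 4977 = 5683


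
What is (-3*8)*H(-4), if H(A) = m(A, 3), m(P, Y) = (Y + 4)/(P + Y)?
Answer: 168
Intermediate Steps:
m(P, Y) = (4 + Y)/(P + Y)
H(A) = 7/(3 + A) (H(A) = (4 + 3)/(A + 3) = 7/(3 + A))
(-3*8)*H(-4) = (-3*8)*(7/(3 - 4)) = -168/(-1) = -168*(-1) = -24*(-7) = 168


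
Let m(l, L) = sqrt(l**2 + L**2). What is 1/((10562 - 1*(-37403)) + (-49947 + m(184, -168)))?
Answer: -991/1933122 - 2*sqrt(970)/966561 ≈ -0.00057709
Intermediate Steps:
m(l, L) = sqrt(L**2 + l**2)
1/((10562 - 1*(-37403)) + (-49947 + m(184, -168))) = 1/((10562 - 1*(-37403)) + (-49947 + sqrt((-168)**2 + 184**2))) = 1/((10562 + 37403) + (-49947 + sqrt(28224 + 33856))) = 1/(47965 + (-49947 + sqrt(62080))) = 1/(47965 + (-49947 + 8*sqrt(970))) = 1/(-1982 + 8*sqrt(970))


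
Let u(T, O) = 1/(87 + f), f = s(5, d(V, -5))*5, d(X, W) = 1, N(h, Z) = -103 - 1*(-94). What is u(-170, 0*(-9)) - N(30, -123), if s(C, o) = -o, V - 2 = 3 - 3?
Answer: 739/82 ≈ 9.0122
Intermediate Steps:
V = 2 (V = 2 + (3 - 3) = 2 + 0 = 2)
N(h, Z) = -9 (N(h, Z) = -103 + 94 = -9)
f = -5 (f = -1*1*5 = -1*5 = -5)
u(T, O) = 1/82 (u(T, O) = 1/(87 - 5) = 1/82)
u(-170, 0*(-9)) - N(30, -123) = 1/82 - 1*(-9) = 1/82 + 9 = 739/82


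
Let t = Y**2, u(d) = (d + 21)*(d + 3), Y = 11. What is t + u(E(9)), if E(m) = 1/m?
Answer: 15121/81 ≈ 186.68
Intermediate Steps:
u(d) = (3 + d)*(21 + d) (u(d) = (21 + d)*(3 + d) = (3 + d)*(21 + d))
t = 121 (t = 11**2 = 121)
t + u(E(9)) = 121 + (63 + (1/9)**2 + 24/9) = 121 + (63 + (1/9)**2 + 24*(1/9)) = 121 + (63 + 1/81 + 8/3) = 121 + 5320/81 = 15121/81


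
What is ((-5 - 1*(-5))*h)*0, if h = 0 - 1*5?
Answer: 0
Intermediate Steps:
h = -5 (h = 0 - 5 = -5)
((-5 - 1*(-5))*h)*0 = ((-5 - 1*(-5))*(-5))*0 = ((-5 + 5)*(-5))*0 = (0*(-5))*0 = 0*0 = 0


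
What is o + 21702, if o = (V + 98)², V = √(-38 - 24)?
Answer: 31244 + 196*I*√62 ≈ 31244.0 + 1543.3*I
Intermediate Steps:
V = I*√62 (V = √(-62) = I*√62 ≈ 7.874*I)
o = (98 + I*√62)² (o = (I*√62 + 98)² = (98 + I*√62)² ≈ 9542.0 + 1543.3*I)
o + 21702 = (98 + I*√62)² + 21702 = 21702 + (98 + I*√62)²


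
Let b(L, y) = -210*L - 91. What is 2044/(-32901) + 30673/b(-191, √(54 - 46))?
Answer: 927373537/1316665119 ≈ 0.70434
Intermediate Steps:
b(L, y) = -91 - 210*L
2044/(-32901) + 30673/b(-191, √(54 - 46)) = 2044/(-32901) + 30673/(-91 - 210*(-191)) = 2044*(-1/32901) + 30673/(-91 + 40110) = -2044/32901 + 30673/40019 = 927373537/1316665119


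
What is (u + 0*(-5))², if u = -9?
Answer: 81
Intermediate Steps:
(u + 0*(-5))² = (-9 + 0*(-5))² = (-9 + 0)² = (-9)² = 81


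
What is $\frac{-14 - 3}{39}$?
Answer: $- \frac{17}{39} \approx -0.4359$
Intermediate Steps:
$\frac{-14 - 3}{39} = \frac{1}{39} \left(-17\right) = - \frac{17}{39}$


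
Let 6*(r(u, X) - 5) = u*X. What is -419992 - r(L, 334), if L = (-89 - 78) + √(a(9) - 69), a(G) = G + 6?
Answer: -1232102/3 - 167*I*√6 ≈ -4.107e+5 - 409.06*I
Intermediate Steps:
a(G) = 6 + G
L = -167 + 3*I*√6 (L = (-89 - 78) + √((6 + 9) - 69) = -167 + √(15 - 69) = -167 + √(-54) = -167 + 3*I*√6 ≈ -167.0 + 7.3485*I)
r(u, X) = 5 + X*u/6 (r(u, X) = 5 + (u*X)/6 = 5 + (X*u)/6 = 5 + X*u/6)
-419992 - r(L, 334) = -419992 - (5 + (⅙)*334*(-167 + 3*I*√6)) = -419992 - (5 + (-27889/3 + 167*I*√6)) = -419992 - (-27874/3 + 167*I*√6) = -419992 + (27874/3 - 167*I*√6) = -1232102/3 - 167*I*√6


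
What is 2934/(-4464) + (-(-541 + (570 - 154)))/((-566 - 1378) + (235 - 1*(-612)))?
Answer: -209811/272056 ≈ -0.77120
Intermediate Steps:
2934/(-4464) + (-(-541 + (570 - 154)))/((-566 - 1378) + (235 - 1*(-612))) = 2934*(-1/4464) + (-(-541 + 416))/(-1944 + (235 + 612)) = -163/248 + (-1*(-125))/(-1944 + 847) = -163/248 + 125/(-1097) = -163/248 + 125*(-1/1097) = -163/248 - 125/1097 = -209811/272056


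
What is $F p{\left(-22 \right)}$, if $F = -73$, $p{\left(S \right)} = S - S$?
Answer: $0$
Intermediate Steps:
$p{\left(S \right)} = 0$
$F p{\left(-22 \right)} = \left(-73\right) 0 = 0$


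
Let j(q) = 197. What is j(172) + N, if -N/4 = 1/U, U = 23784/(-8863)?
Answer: 1180225/5946 ≈ 198.49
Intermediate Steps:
U = -23784/8863 (U = 23784*(-1/8863) = -23784/8863 ≈ -2.6835)
N = 8863/5946 (N = -4/(-23784/8863) = -4*(-8863/23784) = 8863/5946 ≈ 1.4906)
j(172) + N = 197 + 8863/5946 = 1180225/5946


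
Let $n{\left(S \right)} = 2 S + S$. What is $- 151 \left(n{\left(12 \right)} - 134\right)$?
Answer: $14798$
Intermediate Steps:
$n{\left(S \right)} = 3 S$
$- 151 \left(n{\left(12 \right)} - 134\right) = - 151 \left(3 \cdot 12 - 134\right) = - 151 \left(36 - 134\right) = \left(-151\right) \left(-98\right) = 14798$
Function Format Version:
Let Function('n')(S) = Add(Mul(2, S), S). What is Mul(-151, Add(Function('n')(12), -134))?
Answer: 14798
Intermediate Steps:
Function('n')(S) = Mul(3, S)
Mul(-151, Add(Function('n')(12), -134)) = Mul(-151, Add(Mul(3, 12), -134)) = Mul(-151, Add(36, -134)) = Mul(-151, -98) = 14798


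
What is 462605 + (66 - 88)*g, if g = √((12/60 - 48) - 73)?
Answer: 462605 - 44*I*√755/5 ≈ 4.6261e+5 - 241.8*I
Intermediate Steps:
g = 2*I*√755/5 (g = √((12*(1/60) - 48) - 73) = √((⅕ - 48) - 73) = √(-239/5 - 73) = √(-604/5) = 2*I*√755/5 ≈ 10.991*I)
462605 + (66 - 88)*g = 462605 + (66 - 88)*(2*I*√755/5) = 462605 - 44*I*√755/5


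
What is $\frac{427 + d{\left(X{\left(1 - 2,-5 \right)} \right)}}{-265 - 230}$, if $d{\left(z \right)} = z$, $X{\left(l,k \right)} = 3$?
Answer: $- \frac{86}{99} \approx -0.86869$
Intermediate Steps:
$\frac{427 + d{\left(X{\left(1 - 2,-5 \right)} \right)}}{-265 - 230} = \frac{427 + 3}{-265 - 230} = \frac{430}{-495} = 430 \left(- \frac{1}{495}\right) = - \frac{86}{99}$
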